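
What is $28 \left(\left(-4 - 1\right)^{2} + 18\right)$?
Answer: $1204$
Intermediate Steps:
$28 \left(\left(-4 - 1\right)^{2} + 18\right) = 28 \left(\left(-5\right)^{2} + 18\right) = 28 \left(25 + 18\right) = 28 \cdot 43 = 1204$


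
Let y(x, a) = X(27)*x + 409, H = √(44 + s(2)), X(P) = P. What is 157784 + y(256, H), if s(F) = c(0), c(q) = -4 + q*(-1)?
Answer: 165105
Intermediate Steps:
c(q) = -4 - q
s(F) = -4 (s(F) = -4 - 1*0 = -4 + 0 = -4)
H = 2*√10 (H = √(44 - 4) = √40 = 2*√10 ≈ 6.3246)
y(x, a) = 409 + 27*x (y(x, a) = 27*x + 409 = 409 + 27*x)
157784 + y(256, H) = 157784 + (409 + 27*256) = 157784 + (409 + 6912) = 157784 + 7321 = 165105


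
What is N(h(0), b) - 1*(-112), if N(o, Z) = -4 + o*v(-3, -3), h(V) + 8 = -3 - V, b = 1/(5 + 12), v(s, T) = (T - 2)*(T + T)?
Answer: -222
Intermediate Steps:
v(s, T) = 2*T*(-2 + T) (v(s, T) = (-2 + T)*(2*T) = 2*T*(-2 + T))
b = 1/17 ≈ 0.058824
h(V) = -11 - V (h(V) = -8 + (-3 - V) = -11 - V)
N(o, Z) = -4 + 30*o (N(o, Z) = -4 + o*(2*(-3)*(-2 - 3)) = -4 + o*(2*(-3)*(-5)) = -4 + o*30 = -4 + 30*o)
N(h(0), b) - 1*(-112) = (-4 + 30*(-11 - 1*0)) - 1*(-112) = (-4 + 30*(-11 + 0)) + 112 = (-4 + 30*(-11)) + 112 = (-4 - 330) + 112 = -334 + 112 = -222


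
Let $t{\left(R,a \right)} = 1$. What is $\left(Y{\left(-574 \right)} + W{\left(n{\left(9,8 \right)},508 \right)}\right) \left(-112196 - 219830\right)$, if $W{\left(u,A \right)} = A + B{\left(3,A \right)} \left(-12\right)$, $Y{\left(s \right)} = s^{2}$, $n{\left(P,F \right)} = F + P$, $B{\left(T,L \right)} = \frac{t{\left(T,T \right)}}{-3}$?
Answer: $-109564595688$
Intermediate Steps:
$B{\left(T,L \right)} = - \frac{1}{3}$ ($B{\left(T,L \right)} = 1 \frac{1}{-3} = 1 \left(- \frac{1}{3}\right) = - \frac{1}{3}$)
$W{\left(u,A \right)} = 4 + A$ ($W{\left(u,A \right)} = A - -4 = A + 4 = 4 + A$)
$\left(Y{\left(-574 \right)} + W{\left(n{\left(9,8 \right)},508 \right)}\right) \left(-112196 - 219830\right) = \left(\left(-574\right)^{2} + \left(4 + 508\right)\right) \left(-112196 - 219830\right) = \left(329476 + 512\right) \left(-332026\right) = 329988 \left(-332026\right) = -109564595688$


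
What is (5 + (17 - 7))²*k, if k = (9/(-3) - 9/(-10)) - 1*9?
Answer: -4995/2 ≈ -2497.5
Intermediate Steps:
k = -111/10 (k = (9*(-⅓) - 9*(-⅒)) - 9 = (-3 + 9/10) - 9 = -21/10 - 9 = -111/10 ≈ -11.100)
(5 + (17 - 7))²*k = (5 + (17 - 7))²*(-111/10) = (5 + 10)²*(-111/10) = 15²*(-111/10) = 225*(-111/10) = -4995/2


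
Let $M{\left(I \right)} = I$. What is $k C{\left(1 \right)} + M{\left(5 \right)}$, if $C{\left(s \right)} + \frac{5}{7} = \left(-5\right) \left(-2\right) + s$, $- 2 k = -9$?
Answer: $\frac{359}{7} \approx 51.286$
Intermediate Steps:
$k = \frac{9}{2}$ ($k = \left(- \frac{1}{2}\right) \left(-9\right) = \frac{9}{2} \approx 4.5$)
$C{\left(s \right)} = \frac{65}{7} + s$ ($C{\left(s \right)} = - \frac{5}{7} + \left(\left(-5\right) \left(-2\right) + s\right) = - \frac{5}{7} + \left(10 + s\right) = \frac{65}{7} + s$)
$k C{\left(1 \right)} + M{\left(5 \right)} = \frac{9 \left(\frac{65}{7} + 1\right)}{2} + 5 = \frac{9}{2} \cdot \frac{72}{7} + 5 = \frac{324}{7} + 5 = \frac{359}{7}$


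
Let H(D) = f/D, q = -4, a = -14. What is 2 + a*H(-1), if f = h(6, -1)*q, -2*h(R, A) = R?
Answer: 170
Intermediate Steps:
h(R, A) = -R/2
f = 12 (f = -1/2*6*(-4) = -3*(-4) = 12)
H(D) = 12/D
2 + a*H(-1) = 2 - 168/(-1) = 2 - 168*(-1) = 2 - 14*(-12) = 2 + 168 = 170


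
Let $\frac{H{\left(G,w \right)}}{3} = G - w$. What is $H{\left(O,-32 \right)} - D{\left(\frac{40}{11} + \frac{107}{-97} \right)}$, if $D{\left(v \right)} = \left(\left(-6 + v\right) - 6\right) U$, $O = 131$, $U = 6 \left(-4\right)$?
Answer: $\frac{279339}{1067} \approx 261.8$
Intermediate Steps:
$U = -24$
$H{\left(G,w \right)} = - 3 w + 3 G$ ($H{\left(G,w \right)} = 3 \left(G - w\right) = - 3 w + 3 G$)
$D{\left(v \right)} = 288 - 24 v$ ($D{\left(v \right)} = \left(\left(-6 + v\right) - 6\right) \left(-24\right) = \left(-12 + v\right) \left(-24\right) = 288 - 24 v$)
$H{\left(O,-32 \right)} - D{\left(\frac{40}{11} + \frac{107}{-97} \right)} = \left(\left(-3\right) \left(-32\right) + 3 \cdot 131\right) - \left(288 - 24 \left(\frac{40}{11} + \frac{107}{-97}\right)\right) = \left(96 + 393\right) - \left(288 - 24 \left(40 \cdot \frac{1}{11} + 107 \left(- \frac{1}{97}\right)\right)\right) = 489 - \left(288 - 24 \left(\frac{40}{11} - \frac{107}{97}\right)\right) = 489 - \left(288 - \frac{64872}{1067}\right) = 489 - \frac{242424}{1067} = \frac{279339}{1067}$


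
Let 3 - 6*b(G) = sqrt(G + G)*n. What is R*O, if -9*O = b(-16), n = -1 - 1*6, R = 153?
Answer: -17/2 - 238*I*sqrt(2)/3 ≈ -8.5 - 112.19*I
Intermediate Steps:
n = -7 (n = -1 - 6 = -7)
b(G) = 1/2 + 7*sqrt(2)*sqrt(G)/6 (b(G) = 1/2 - sqrt(G + G)*(-7)/6 = 1/2 - sqrt(2*G)*(-7)/6 = 1/2 - sqrt(2)*sqrt(G)*(-7)/6 = 1/2 - (-7)*sqrt(2)*sqrt(G)/6 = 1/2 + 7*sqrt(2)*sqrt(G)/6)
O = -1/18 - 14*I*sqrt(2)/27 (O = -(1/2 + 7*sqrt(2)*sqrt(-16)/6)/9 = -(1/2 + 7*sqrt(2)*(4*I)/6)/9 = -(1/2 + 14*I*sqrt(2)/3)/9 = -1/18 - 14*I*sqrt(2)/27 ≈ -0.055556 - 0.7333*I)
R*O = 153*(-1/18 - 14*I*sqrt(2)/27) = -17/2 - 238*I*sqrt(2)/3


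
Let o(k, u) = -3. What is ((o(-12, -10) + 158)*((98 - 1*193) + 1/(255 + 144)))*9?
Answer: -17625360/133 ≈ -1.3252e+5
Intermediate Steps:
((o(-12, -10) + 158)*((98 - 1*193) + 1/(255 + 144)))*9 = ((-3 + 158)*((98 - 1*193) + 1/(255 + 144)))*9 = (155*((98 - 193) + 1/399))*9 = (155*(-95 + 1/399))*9 = (155*(-37904/399))*9 = -5875120/399*9 = -17625360/133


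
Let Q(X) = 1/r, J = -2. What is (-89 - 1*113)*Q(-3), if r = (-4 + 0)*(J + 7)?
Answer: 101/10 ≈ 10.100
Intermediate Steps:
r = -20 (r = (-4 + 0)*(-2 + 7) = -4*5 = -20)
Q(X) = -1/20 (Q(X) = 1/(-20) = -1/20)
(-89 - 1*113)*Q(-3) = (-89 - 1*113)*(-1/20) = (-89 - 113)*(-1/20) = -202*(-1/20) = 101/10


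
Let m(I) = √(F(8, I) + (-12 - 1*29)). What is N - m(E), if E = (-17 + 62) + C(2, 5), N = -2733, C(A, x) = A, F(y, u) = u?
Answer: -2733 - √6 ≈ -2735.4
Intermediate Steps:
E = 47 (E = (-17 + 62) + 2 = 45 + 2 = 47)
m(I) = √(-41 + I) (m(I) = √(I + (-12 - 1*29)) = √(I + (-12 - 29)) = √(I - 41) = √(-41 + I))
N - m(E) = -2733 - √(-41 + 47) = -2733 - √6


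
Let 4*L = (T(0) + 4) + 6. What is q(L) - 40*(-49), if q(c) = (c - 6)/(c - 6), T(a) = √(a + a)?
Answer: 1961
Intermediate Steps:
T(a) = √2*√a (T(a) = √(2*a) = √2*√a)
L = 5/2 (L = ((√2*√0 + 4) + 6)/4 = ((√2*0 + 4) + 6)/4 = ((0 + 4) + 6)/4 = (4 + 6)/4 = (¼)*10 = 5/2 ≈ 2.5000)
q(c) = 1 (q(c) = (-6 + c)/(-6 + c) = 1)
q(L) - 40*(-49) = 1 - 40*(-49) = 1 + 1960 = 1961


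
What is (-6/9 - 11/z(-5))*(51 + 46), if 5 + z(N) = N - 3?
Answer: 679/39 ≈ 17.410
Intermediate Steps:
z(N) = -8 + N (z(N) = -5 + (N - 3) = -5 + (-3 + N) = -8 + N)
(-6/9 - 11/z(-5))*(51 + 46) = (-6/9 - 11/(-8 - 5))*(51 + 46) = (-6*⅑ - 11/(-13))*97 = (-⅔ - 11*(-1/13))*97 = (-⅔ + 11/13)*97 = (7/39)*97 = 679/39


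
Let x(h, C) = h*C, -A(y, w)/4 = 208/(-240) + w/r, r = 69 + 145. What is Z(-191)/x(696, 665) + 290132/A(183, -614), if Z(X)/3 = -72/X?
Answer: 428808798376239/22085876260 ≈ 19416.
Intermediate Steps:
Z(X) = -216/X (Z(X) = 3*(-72/X) = -216/X)
r = 214
A(y, w) = 52/15 - 2*w/107 (A(y, w) = -4*(208/(-240) + w/214) = -4*(208*(-1/240) + w*(1/214)) = -4*(-13/15 + w/214) = 52/15 - 2*w/107)
x(h, C) = C*h
Z(-191)/x(696, 665) + 290132/A(183, -614) = (-216/(-191))/((665*696)) + 290132/(52/15 - 2/107*(-614)) = -216*(-1/191)/462840 + 290132/(52/15 + 1228/107) = (216/191)*(1/462840) + 290132/(23984/1605) = 9/3683435 + 290132*(1605/23984) = 9/3683435 + 116415465/5996 = 428808798376239/22085876260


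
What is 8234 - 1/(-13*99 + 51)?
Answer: 10177225/1236 ≈ 8234.0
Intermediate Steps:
8234 - 1/(-13*99 + 51) = 8234 - 1/(-1287 + 51) = 8234 - 1/(-1236) = 8234 - 1*(-1/1236) = 8234 + 1/1236 = 10177225/1236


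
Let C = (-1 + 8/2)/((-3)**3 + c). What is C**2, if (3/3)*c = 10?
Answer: 9/289 ≈ 0.031142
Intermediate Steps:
c = 10
C = -3/17 (C = (-1 + 8/2)/((-3)**3 + 10) = (-1 + 8*(1/2))/(-27 + 10) = (-1 + 4)/(-17) = 3*(-1/17) = -3/17 ≈ -0.17647)
C**2 = (-3/17)**2 = 9/289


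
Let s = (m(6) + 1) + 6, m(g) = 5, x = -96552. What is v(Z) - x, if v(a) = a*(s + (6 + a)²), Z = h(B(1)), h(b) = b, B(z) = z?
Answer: 96613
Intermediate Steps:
Z = 1
s = 12 (s = (5 + 1) + 6 = 6 + 6 = 12)
v(a) = a*(12 + (6 + a)²)
v(Z) - x = 1*(12 + (6 + 1)²) - 1*(-96552) = 1*(12 + 7²) + 96552 = 1*(12 + 49) + 96552 = 1*61 + 96552 = 61 + 96552 = 96613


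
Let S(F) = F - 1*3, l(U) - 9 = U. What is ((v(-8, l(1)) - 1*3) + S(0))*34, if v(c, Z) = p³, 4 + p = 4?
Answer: -204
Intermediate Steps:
p = 0 (p = -4 + 4 = 0)
l(U) = 9 + U
v(c, Z) = 0 (v(c, Z) = 0³ = 0)
S(F) = -3 + F (S(F) = F - 3 = -3 + F)
((v(-8, l(1)) - 1*3) + S(0))*34 = ((0 - 1*3) + (-3 + 0))*34 = ((0 - 3) - 3)*34 = (-3 - 3)*34 = -6*34 = -204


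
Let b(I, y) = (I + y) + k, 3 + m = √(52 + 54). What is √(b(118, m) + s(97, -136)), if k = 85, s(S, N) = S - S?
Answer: √(200 + √106) ≈ 14.502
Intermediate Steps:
s(S, N) = 0
m = -3 + √106 (m = -3 + √(52 + 54) = -3 + √106 ≈ 7.2956)
b(I, y) = 85 + I + y (b(I, y) = (I + y) + 85 = 85 + I + y)
√(b(118, m) + s(97, -136)) = √((85 + 118 + (-3 + √106)) + 0) = √((200 + √106) + 0) = √(200 + √106)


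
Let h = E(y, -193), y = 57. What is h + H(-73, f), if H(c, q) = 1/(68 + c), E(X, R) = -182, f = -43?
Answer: -911/5 ≈ -182.20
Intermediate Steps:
h = -182
h + H(-73, f) = -182 + 1/(68 - 73) = -182 + 1/(-5) = -182 - ⅕ = -911/5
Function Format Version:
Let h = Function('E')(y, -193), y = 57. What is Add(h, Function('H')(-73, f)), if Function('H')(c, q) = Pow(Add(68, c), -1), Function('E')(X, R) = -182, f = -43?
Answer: Rational(-911, 5) ≈ -182.20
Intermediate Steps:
h = -182
Add(h, Function('H')(-73, f)) = Add(-182, Pow(Add(68, -73), -1)) = Add(-182, Pow(-5, -1)) = Add(-182, Rational(-1, 5)) = Rational(-911, 5)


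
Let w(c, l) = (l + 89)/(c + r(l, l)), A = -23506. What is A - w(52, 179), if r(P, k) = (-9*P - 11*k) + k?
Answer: -78721326/3349 ≈ -23506.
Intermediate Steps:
r(P, k) = -10*k - 9*P (r(P, k) = (-11*k - 9*P) + k = -10*k - 9*P)
w(c, l) = (89 + l)/(c - 19*l) (w(c, l) = (l + 89)/(c + (-10*l - 9*l)) = (89 + l)/(c - 19*l))
A - w(52, 179) = -23506 - (89 + 179)/(52 - 19*179) = -23506 - 268/(52 - 3401) = -23506 - 268/(-3349) = -23506 - (-1)*268/3349 = -23506 - 1*(-268/3349) = -23506 + 268/3349 = -78721326/3349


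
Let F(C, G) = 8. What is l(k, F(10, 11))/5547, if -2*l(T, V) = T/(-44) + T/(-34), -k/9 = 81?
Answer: -9477/2766104 ≈ -0.0034261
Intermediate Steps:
k = -729 (k = -9*81 = -729)
l(T, V) = 39*T/1496 (l(T, V) = -(T/(-44) + T/(-34))/2 = -(T*(-1/44) + T*(-1/34))/2 = -(-T/44 - T/34)/2 = -(-39)*T/1496 = 39*T/1496)
l(k, F(10, 11))/5547 = ((39/1496)*(-729))/5547 = -28431/1496*1/5547 = -9477/2766104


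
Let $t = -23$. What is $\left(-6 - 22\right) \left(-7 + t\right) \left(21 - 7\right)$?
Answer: $11760$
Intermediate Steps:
$\left(-6 - 22\right) \left(-7 + t\right) \left(21 - 7\right) = \left(-6 - 22\right) \left(-7 - 23\right) \left(21 - 7\right) = - 28 \left(\left(-30\right) 14\right) = \left(-28\right) \left(-420\right) = 11760$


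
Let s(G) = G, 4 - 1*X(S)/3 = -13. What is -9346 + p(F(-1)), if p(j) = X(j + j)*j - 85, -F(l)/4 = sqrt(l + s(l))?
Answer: -9431 - 204*I*sqrt(2) ≈ -9431.0 - 288.5*I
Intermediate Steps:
X(S) = 51 (X(S) = 12 - 3*(-13) = 12 + 39 = 51)
F(l) = -4*sqrt(2)*sqrt(l) (F(l) = -4*sqrt(l + l) = -4*sqrt(2)*sqrt(l))
p(j) = -85 + 51*j (p(j) = 51*j - 85 = -85 + 51*j)
-9346 + p(F(-1)) = -9346 + (-85 + 51*(-4*sqrt(2)*sqrt(-1))) = -9346 + (-85 + 51*(-4*sqrt(2)*I)) = -9346 + (-85 + 51*(-4*I*sqrt(2))) = -9346 + (-85 - 204*I*sqrt(2)) = -9431 - 204*I*sqrt(2)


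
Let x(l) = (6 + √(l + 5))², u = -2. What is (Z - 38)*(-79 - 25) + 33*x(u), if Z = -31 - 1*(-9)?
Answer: 7527 + 396*√3 ≈ 8212.9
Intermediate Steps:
x(l) = (6 + √(5 + l))²
Z = -22 (Z = -31 + 9 = -22)
(Z - 38)*(-79 - 25) + 33*x(u) = (-22 - 38)*(-79 - 25) + 33*(6 + √(5 - 2))² = -60*(-104) + 33*(6 + √3)² = 6240 + 33*(6 + √3)²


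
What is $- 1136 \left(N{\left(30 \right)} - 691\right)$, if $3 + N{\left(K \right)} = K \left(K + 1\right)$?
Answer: $-268096$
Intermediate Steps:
$N{\left(K \right)} = -3 + K \left(1 + K\right)$ ($N{\left(K \right)} = -3 + K \left(K + 1\right) = -3 + K \left(1 + K\right)$)
$- 1136 \left(N{\left(30 \right)} - 691\right) = - 1136 \left(\left(-3 + 30 + 30^{2}\right) - 691\right) = - 1136 \left(\left(-3 + 30 + 900\right) - 691\right) = - 1136 \left(927 - 691\right) = \left(-1136\right) 236 = -268096$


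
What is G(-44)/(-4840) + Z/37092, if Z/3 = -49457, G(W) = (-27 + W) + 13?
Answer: -1355993/340010 ≈ -3.9881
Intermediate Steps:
G(W) = -14 + W
Z = -148371 (Z = 3*(-49457) = -148371)
G(-44)/(-4840) + Z/37092 = (-14 - 44)/(-4840) - 148371/37092 = -58*(-1/4840) - 148371*1/37092 = 29/2420 - 49457/12364 = -1355993/340010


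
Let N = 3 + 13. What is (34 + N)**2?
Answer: 2500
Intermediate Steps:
N = 16
(34 + N)**2 = (34 + 16)**2 = 50**2 = 2500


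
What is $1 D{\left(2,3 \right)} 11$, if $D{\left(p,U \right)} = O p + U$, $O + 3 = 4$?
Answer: $55$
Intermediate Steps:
$O = 1$ ($O = -3 + 4 = 1$)
$D{\left(p,U \right)} = U + p$ ($D{\left(p,U \right)} = 1 p + U = p + U = U + p$)
$1 D{\left(2,3 \right)} 11 = 1 \left(3 + 2\right) 11 = 1 \cdot 5 \cdot 11 = 5 \cdot 11 = 55$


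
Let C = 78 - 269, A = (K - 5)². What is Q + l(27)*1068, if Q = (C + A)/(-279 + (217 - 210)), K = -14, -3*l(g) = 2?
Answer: -5701/8 ≈ -712.63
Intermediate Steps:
l(g) = -⅔ (l(g) = -⅓*2 = -⅔)
A = 361 (A = (-14 - 5)² = (-19)² = 361)
C = -191
Q = -5/8 (Q = (-191 + 361)/(-279 + (217 - 210)) = 170/(-279 + 7) = 170/(-272) = 170*(-1/272) = -5/8 ≈ -0.62500)
Q + l(27)*1068 = -5/8 - ⅔*1068 = -5/8 - 712 = -5701/8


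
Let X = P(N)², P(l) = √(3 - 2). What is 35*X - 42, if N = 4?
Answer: -7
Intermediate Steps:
P(l) = 1 (P(l) = √1 = 1)
X = 1 (X = 1² = 1)
35*X - 42 = 35*1 - 42 = 35 - 42 = -7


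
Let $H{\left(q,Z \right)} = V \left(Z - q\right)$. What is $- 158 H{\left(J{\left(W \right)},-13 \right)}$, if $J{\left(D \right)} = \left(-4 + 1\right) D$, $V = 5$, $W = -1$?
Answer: $12640$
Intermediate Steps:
$J{\left(D \right)} = - 3 D$
$H{\left(q,Z \right)} = - 5 q + 5 Z$ ($H{\left(q,Z \right)} = 5 \left(Z - q\right) = - 5 q + 5 Z$)
$- 158 H{\left(J{\left(W \right)},-13 \right)} = - 158 \left(- 5 \left(\left(-3\right) \left(-1\right)\right) + 5 \left(-13\right)\right) = - 158 \left(\left(-5\right) 3 - 65\right) = - 158 \left(-15 - 65\right) = \left(-158\right) \left(-80\right) = 12640$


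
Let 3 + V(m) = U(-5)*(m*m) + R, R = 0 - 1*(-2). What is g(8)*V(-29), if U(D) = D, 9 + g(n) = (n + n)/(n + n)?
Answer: 33648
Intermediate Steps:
g(n) = -8 (g(n) = -9 + (n + n)/(n + n) = -9 + (2*n)/((2*n)) = -9 + (2*n)*(1/(2*n)) = -9 + 1 = -8)
R = 2 (R = 0 + 2 = 2)
V(m) = -1 - 5*m**2 (V(m) = -3 + (-5*m*m + 2) = -3 + (-5*m**2 + 2) = -3 + (2 - 5*m**2) = -1 - 5*m**2)
g(8)*V(-29) = -8*(-1 - 5*(-29)**2) = -8*(-1 - 5*841) = -8*(-1 - 4205) = -8*(-4206) = 33648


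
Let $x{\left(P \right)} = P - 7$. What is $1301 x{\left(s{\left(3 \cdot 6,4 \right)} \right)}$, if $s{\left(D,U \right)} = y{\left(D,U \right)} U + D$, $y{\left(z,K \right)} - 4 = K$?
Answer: $55943$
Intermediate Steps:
$y{\left(z,K \right)} = 4 + K$
$s{\left(D,U \right)} = D + U \left(4 + U\right)$ ($s{\left(D,U \right)} = \left(4 + U\right) U + D = U \left(4 + U\right) + D = D + U \left(4 + U\right)$)
$x{\left(P \right)} = -7 + P$
$1301 x{\left(s{\left(3 \cdot 6,4 \right)} \right)} = 1301 \left(-7 + \left(3 \cdot 6 + 4 \left(4 + 4\right)\right)\right) = 1301 \left(-7 + \left(18 + 4 \cdot 8\right)\right) = 1301 \left(-7 + \left(18 + 32\right)\right) = 1301 \left(-7 + 50\right) = 1301 \cdot 43 = 55943$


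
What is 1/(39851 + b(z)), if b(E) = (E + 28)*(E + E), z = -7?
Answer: 1/39557 ≈ 2.5280e-5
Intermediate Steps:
b(E) = 2*E*(28 + E) (b(E) = (28 + E)*(2*E) = 2*E*(28 + E))
1/(39851 + b(z)) = 1/(39851 + 2*(-7)*(28 - 7)) = 1/(39851 + 2*(-7)*21) = 1/(39851 - 294) = 1/39557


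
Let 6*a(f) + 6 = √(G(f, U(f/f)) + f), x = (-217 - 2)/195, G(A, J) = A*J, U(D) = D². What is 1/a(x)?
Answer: -1170/1243 - 3*I*√9490/1243 ≈ -0.94127 - 0.23512*I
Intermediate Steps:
x = -73/65 (x = -219*1/195 = -73/65 ≈ -1.1231)
a(f) = -1 + √2*√f/6 (a(f) = -1 + √(f*(f/f)² + f)/6 = -1 + √(f*1² + f)/6 = -1 + √(f*1 + f)/6 = -1 + √(f + f)/6 = -1 + √(2*f)/6 = -1 + (√2*√f)/6 = -1 + √2*√f/6)
1/a(x) = 1/(-1 + √2*√(-73/65)/6) = 1/(-1 + √2*(I*√4745/65)/6) = 1/(-1 + I*√9490/390)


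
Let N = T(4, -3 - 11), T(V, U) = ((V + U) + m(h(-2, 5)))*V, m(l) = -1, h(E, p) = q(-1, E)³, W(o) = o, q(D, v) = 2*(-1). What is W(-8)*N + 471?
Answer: 823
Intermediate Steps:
q(D, v) = -2
h(E, p) = -8 (h(E, p) = (-2)³ = -8)
T(V, U) = V*(-1 + U + V) (T(V, U) = ((V + U) - 1)*V = ((U + V) - 1)*V = (-1 + U + V)*V = V*(-1 + U + V))
N = -44 (N = 4*(-1 + (-3 - 11) + 4) = 4*(-1 - 14 + 4) = 4*(-11) = -44)
W(-8)*N + 471 = -8*(-44) + 471 = 352 + 471 = 823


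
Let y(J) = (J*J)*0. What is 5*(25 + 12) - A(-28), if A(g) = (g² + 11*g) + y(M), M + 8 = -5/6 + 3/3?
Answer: -291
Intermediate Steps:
M = -47/6 (M = -8 + (-5/6 + 3/3) = -8 + (-5*⅙ + 3*(⅓)) = -8 + (-⅚ + 1) = -8 + ⅙ = -47/6 ≈ -7.8333)
y(J) = 0 (y(J) = J²*0 = 0)
A(g) = g² + 11*g (A(g) = (g² + 11*g) + 0 = g² + 11*g)
5*(25 + 12) - A(-28) = 5*(25 + 12) - (-28)*(11 - 28) = 5*37 - (-28)*(-17) = 185 - 1*476 = 185 - 476 = -291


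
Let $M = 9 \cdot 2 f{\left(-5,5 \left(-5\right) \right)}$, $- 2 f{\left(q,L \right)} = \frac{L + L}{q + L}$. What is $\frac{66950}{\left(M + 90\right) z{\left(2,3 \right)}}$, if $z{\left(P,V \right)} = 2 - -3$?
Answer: $\frac{2678}{15} \approx 178.53$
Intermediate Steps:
$z{\left(P,V \right)} = 5$ ($z{\left(P,V \right)} = 2 + 3 = 5$)
$f{\left(q,L \right)} = - \frac{L}{L + q}$ ($f{\left(q,L \right)} = - \frac{\left(L + L\right) \frac{1}{q + L}}{2} = - \frac{2 L \frac{1}{L + q}}{2} = - \frac{L}{L + q}$)
$M = -15$ ($M = 9 \cdot 2 \left(- \frac{5 \left(-5\right)}{5 \left(-5\right) - 5}\right) = 18 \left(\left(-1\right) \left(-25\right) \frac{1}{-25 - 5}\right) = 18 \left(\left(-1\right) \left(-25\right) \frac{1}{-30}\right) = 18 \left(\left(-1\right) \left(-25\right) \left(- \frac{1}{30}\right)\right) = 18 \left(- \frac{5}{6}\right) = -15$)
$\frac{66950}{\left(M + 90\right) z{\left(2,3 \right)}} = \frac{66950}{\left(-15 + 90\right) 5} = \frac{66950}{75 \cdot 5} = \frac{66950}{375} = 66950 \cdot \frac{1}{375} = \frac{2678}{15}$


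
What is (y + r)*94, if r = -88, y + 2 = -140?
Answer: -21620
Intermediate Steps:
y = -142 (y = -2 - 140 = -142)
(y + r)*94 = (-142 - 88)*94 = -230*94 = -21620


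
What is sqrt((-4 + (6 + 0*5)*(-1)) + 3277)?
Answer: 33*sqrt(3) ≈ 57.158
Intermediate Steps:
sqrt((-4 + (6 + 0*5)*(-1)) + 3277) = sqrt((-4 + (6 + 0)*(-1)) + 3277) = sqrt((-4 + 6*(-1)) + 3277) = sqrt((-4 - 6) + 3277) = sqrt(-10 + 3277) = sqrt(3267) = 33*sqrt(3)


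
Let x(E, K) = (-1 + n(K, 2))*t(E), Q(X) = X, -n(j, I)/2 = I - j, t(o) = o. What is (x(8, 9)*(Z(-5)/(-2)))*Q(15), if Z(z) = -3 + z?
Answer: 6240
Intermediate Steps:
n(j, I) = -2*I + 2*j (n(j, I) = -2*(I - j) = -2*I + 2*j)
x(E, K) = E*(-5 + 2*K) (x(E, K) = (-1 + (-2*2 + 2*K))*E = (-1 + (-4 + 2*K))*E = (-5 + 2*K)*E = E*(-5 + 2*K))
(x(8, 9)*(Z(-5)/(-2)))*Q(15) = ((8*(-5 + 2*9))*((-3 - 5)/(-2)))*15 = ((8*(-5 + 18))*(-8*(-½)))*15 = ((8*13)*4)*15 = (104*4)*15 = 416*15 = 6240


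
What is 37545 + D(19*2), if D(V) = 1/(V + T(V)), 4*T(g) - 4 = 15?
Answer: 6420199/171 ≈ 37545.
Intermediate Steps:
T(g) = 19/4 (T(g) = 1 + (1/4)*15 = 1 + 15/4 = 19/4)
D(V) = 1/(19/4 + V) (D(V) = 1/(V + 19/4) = 1/(19/4 + V))
37545 + D(19*2) = 37545 + 4/(19 + 4*(19*2)) = 37545 + 4/(19 + 4*38) = 37545 + 4/(19 + 152) = 37545 + 4/171 = 6420199/171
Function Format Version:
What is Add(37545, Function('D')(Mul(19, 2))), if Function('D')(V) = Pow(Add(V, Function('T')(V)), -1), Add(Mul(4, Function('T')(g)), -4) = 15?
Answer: Rational(6420199, 171) ≈ 37545.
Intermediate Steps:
Function('T')(g) = Rational(19, 4) (Function('T')(g) = Add(1, Mul(Rational(1, 4), 15)) = Add(1, Rational(15, 4)) = Rational(19, 4))
Function('D')(V) = Pow(Add(Rational(19, 4), V), -1) (Function('D')(V) = Pow(Add(V, Rational(19, 4)), -1) = Pow(Add(Rational(19, 4), V), -1))
Add(37545, Function('D')(Mul(19, 2))) = Add(37545, Mul(4, Pow(Add(19, Mul(4, Mul(19, 2))), -1))) = Add(37545, Mul(4, Pow(Add(19, Mul(4, 38)), -1))) = Add(37545, Mul(4, Pow(Add(19, 152), -1))) = Add(37545, Mul(4, Pow(171, -1))) = Add(37545, Mul(4, Rational(1, 171))) = Add(37545, Rational(4, 171)) = Rational(6420199, 171)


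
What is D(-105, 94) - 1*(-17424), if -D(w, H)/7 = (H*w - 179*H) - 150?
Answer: 205346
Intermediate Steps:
D(w, H) = 1050 + 1253*H - 7*H*w (D(w, H) = -7*((H*w - 179*H) - 150) = -7*((-179*H + H*w) - 150) = -7*(-150 - 179*H + H*w) = 1050 + 1253*H - 7*H*w)
D(-105, 94) - 1*(-17424) = (1050 + 1253*94 - 7*94*(-105)) - 1*(-17424) = (1050 + 117782 + 69090) + 17424 = 187922 + 17424 = 205346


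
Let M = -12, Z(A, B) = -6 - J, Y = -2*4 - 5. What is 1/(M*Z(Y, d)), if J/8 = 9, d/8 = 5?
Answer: 1/936 ≈ 0.0010684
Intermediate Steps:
d = 40 (d = 8*5 = 40)
J = 72 (J = 8*9 = 72)
Y = -13 (Y = -8 - 5 = -13)
Z(A, B) = -78 (Z(A, B) = -6 - 1*72 = -6 - 72 = -78)
1/(M*Z(Y, d)) = 1/(-12*(-78)) = 1/936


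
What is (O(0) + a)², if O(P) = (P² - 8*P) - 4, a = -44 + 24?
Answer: 576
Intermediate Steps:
a = -20
O(P) = -4 + P² - 8*P
(O(0) + a)² = ((-4 + 0² - 8*0) - 20)² = ((-4 + 0 + 0) - 20)² = (-4 - 20)² = (-24)² = 576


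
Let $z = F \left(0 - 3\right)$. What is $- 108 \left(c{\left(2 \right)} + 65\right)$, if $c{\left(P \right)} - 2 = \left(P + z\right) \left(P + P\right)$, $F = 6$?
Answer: $-324$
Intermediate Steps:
$z = -18$ ($z = 6 \left(0 - 3\right) = 6 \left(-3\right) = -18$)
$c{\left(P \right)} = 2 + 2 P \left(-18 + P\right)$ ($c{\left(P \right)} = 2 + \left(P - 18\right) \left(P + P\right) = 2 + \left(-18 + P\right) 2 P = 2 + 2 P \left(-18 + P\right)$)
$- 108 \left(c{\left(2 \right)} + 65\right) = - 108 \left(\left(2 - 72 + 2 \cdot 2^{2}\right) + 65\right) = - 108 \left(\left(2 - 72 + 2 \cdot 4\right) + 65\right) = - 108 \left(\left(2 - 72 + 8\right) + 65\right) = - 108 \left(-62 + 65\right) = \left(-108\right) 3 = -324$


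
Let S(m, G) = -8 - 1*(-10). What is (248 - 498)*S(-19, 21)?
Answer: -500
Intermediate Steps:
S(m, G) = 2 (S(m, G) = -8 + 10 = 2)
(248 - 498)*S(-19, 21) = (248 - 498)*2 = -250*2 = -500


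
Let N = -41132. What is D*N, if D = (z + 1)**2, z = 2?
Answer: -370188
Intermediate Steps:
D = 9 (D = (2 + 1)**2 = 3**2 = 9)
D*N = 9*(-41132) = -370188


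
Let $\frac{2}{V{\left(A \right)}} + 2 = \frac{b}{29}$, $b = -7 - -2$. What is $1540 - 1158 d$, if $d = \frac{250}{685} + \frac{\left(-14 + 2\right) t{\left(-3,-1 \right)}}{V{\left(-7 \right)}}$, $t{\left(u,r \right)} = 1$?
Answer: $- \frac{55528868}{3973} \approx -13977.0$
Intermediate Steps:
$b = -5$ ($b = -7 + 2 = -5$)
$V{\left(A \right)} = - \frac{58}{63}$ ($V{\left(A \right)} = \frac{2}{-2 - \frac{5}{29}} = \frac{2}{- \frac{63}{29}} = 2 \left(- \frac{29}{63}\right) = - \frac{58}{63}$)
$d = \frac{53236}{3973}$ ($d = \frac{250}{685} + \frac{\left(-14 + 2\right) 1}{- \frac{58}{63}} = 250 \cdot \frac{1}{685} + \left(-12\right) 1 \left(- \frac{63}{58}\right) = \frac{50}{137} - - \frac{378}{29} = \frac{50}{137} + \frac{378}{29} = \frac{53236}{3973} \approx 13.399$)
$1540 - 1158 d = 1540 - \frac{61647288}{3973} = - \frac{55528868}{3973}$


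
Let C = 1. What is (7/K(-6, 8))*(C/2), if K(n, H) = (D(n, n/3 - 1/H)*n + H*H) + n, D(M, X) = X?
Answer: 14/283 ≈ 0.049470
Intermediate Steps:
K(n, H) = n + H² + n*(-1/H + n/3) (K(n, H) = ((n/3 - 1/H)*n + H*H) + n = ((n*(⅓) - 1/H)*n + H²) + n = ((n/3 - 1/H)*n + H²) + n = ((-1/H + n/3)*n + H²) + n = (n*(-1/H + n/3) + H²) + n = (H² + n*(-1/H + n/3)) + n = n + H² + n*(-1/H + n/3))
(7/K(-6, 8))*(C/2) = (7/(-6 + 8² + (⅓)*(-6)² - 1*(-6)/8))*(1/2) = (7/(-6 + 64 + (⅓)*36 - 1*(-6)*⅛))*(1*(½)) = (7/(-6 + 64 + 12 + ¾))*(½) = (7/(283/4))*(½) = (7*(4/283))*(½) = (28/283)*(½) = 14/283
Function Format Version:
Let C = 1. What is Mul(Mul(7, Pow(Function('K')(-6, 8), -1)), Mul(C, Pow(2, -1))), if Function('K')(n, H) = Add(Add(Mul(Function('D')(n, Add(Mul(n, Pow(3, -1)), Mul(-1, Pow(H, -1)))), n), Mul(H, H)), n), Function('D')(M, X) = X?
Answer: Rational(14, 283) ≈ 0.049470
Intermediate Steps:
Function('K')(n, H) = Add(n, Pow(H, 2), Mul(n, Add(Mul(-1, Pow(H, -1)), Mul(Rational(1, 3), n)))) (Function('K')(n, H) = Add(Add(Mul(Add(Mul(n, Pow(3, -1)), Mul(-1, Pow(H, -1))), n), Mul(H, H)), n) = Add(Add(Mul(Add(Mul(n, Rational(1, 3)), Mul(-1, Pow(H, -1))), n), Pow(H, 2)), n) = Add(Add(Mul(Add(Mul(Rational(1, 3), n), Mul(-1, Pow(H, -1))), n), Pow(H, 2)), n) = Add(Add(Mul(Add(Mul(-1, Pow(H, -1)), Mul(Rational(1, 3), n)), n), Pow(H, 2)), n) = Add(Add(Mul(n, Add(Mul(-1, Pow(H, -1)), Mul(Rational(1, 3), n))), Pow(H, 2)), n) = Add(Add(Pow(H, 2), Mul(n, Add(Mul(-1, Pow(H, -1)), Mul(Rational(1, 3), n)))), n) = Add(n, Pow(H, 2), Mul(n, Add(Mul(-1, Pow(H, -1)), Mul(Rational(1, 3), n)))))
Mul(Mul(7, Pow(Function('K')(-6, 8), -1)), Mul(C, Pow(2, -1))) = Mul(Mul(7, Pow(Add(-6, Pow(8, 2), Mul(Rational(1, 3), Pow(-6, 2)), Mul(-1, -6, Pow(8, -1))), -1)), Mul(1, Pow(2, -1))) = Mul(Mul(7, Pow(Add(-6, 64, Mul(Rational(1, 3), 36), Mul(-1, -6, Rational(1, 8))), -1)), Mul(1, Rational(1, 2))) = Mul(Mul(7, Pow(Add(-6, 64, 12, Rational(3, 4)), -1)), Rational(1, 2)) = Mul(Mul(7, Pow(Rational(283, 4), -1)), Rational(1, 2)) = Mul(Mul(7, Rational(4, 283)), Rational(1, 2)) = Mul(Rational(28, 283), Rational(1, 2)) = Rational(14, 283)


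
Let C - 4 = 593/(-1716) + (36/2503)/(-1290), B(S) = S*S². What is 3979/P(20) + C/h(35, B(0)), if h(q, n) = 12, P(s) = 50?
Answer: 4426195109131/55407409200 ≈ 79.885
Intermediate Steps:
B(S) = S³
C = 3374696999/923456820 (C = 4 + (593/(-1716) + (36/2503)/(-1290)) = 4 + (593*(-1/1716) + (36*(1/2503))*(-1/1290)) = 4 + (-593/1716 + (36/2503)*(-1/1290)) = 4 + (-593/1716 - 6/538145) = 4 - 319130281/923456820 = 3374696999/923456820 ≈ 3.6544)
3979/P(20) + C/h(35, B(0)) = 3979/50 + (3374696999/923456820)/12 = 3979*(1/50) + (3374696999/923456820)*(1/12) = 3979/50 + 3374696999/11081481840 = 4426195109131/55407409200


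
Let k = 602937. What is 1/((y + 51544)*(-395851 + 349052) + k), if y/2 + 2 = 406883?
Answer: -1/40494852557 ≈ -2.4694e-11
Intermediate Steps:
y = 813762 (y = -4 + 2*406883 = -4 + 813766 = 813762)
1/((y + 51544)*(-395851 + 349052) + k) = 1/((813762 + 51544)*(-395851 + 349052) + 602937) = 1/(865306*(-46799) + 602937) = 1/(-40495455494 + 602937) = 1/(-40494852557) = -1/40494852557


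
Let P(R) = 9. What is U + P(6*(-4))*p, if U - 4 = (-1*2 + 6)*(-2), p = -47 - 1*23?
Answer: -634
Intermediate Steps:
p = -70 (p = -47 - 23 = -70)
U = -4 (U = 4 + (-1*2 + 6)*(-2) = 4 + (-2 + 6)*(-2) = 4 + 4*(-2) = 4 - 8 = -4)
U + P(6*(-4))*p = -4 + 9*(-70) = -4 - 630 = -634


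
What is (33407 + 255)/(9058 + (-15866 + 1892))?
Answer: -16831/2458 ≈ -6.8474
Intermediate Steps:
(33407 + 255)/(9058 + (-15866 + 1892)) = 33662/(9058 - 13974) = 33662/(-4916) = 33662*(-1/4916) = -16831/2458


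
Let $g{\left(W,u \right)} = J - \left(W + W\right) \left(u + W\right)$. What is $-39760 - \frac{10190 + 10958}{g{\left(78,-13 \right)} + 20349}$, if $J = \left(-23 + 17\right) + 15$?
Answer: $- \frac{203144414}{5109} \approx -39762.0$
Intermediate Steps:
$J = 9$ ($J = -6 + 15 = 9$)
$g{\left(W,u \right)} = 9 - 2 W \left(W + u\right)$ ($g{\left(W,u \right)} = 9 - \left(W + W\right) \left(u + W\right) = 9 - 2 W \left(W + u\right)$)
$-39760 - \frac{10190 + 10958}{g{\left(78,-13 \right)} + 20349} = -39760 - \frac{10190 + 10958}{\left(9 - 2 \cdot 78^{2} - 156 \left(-13\right)\right) + 20349} = -39760 - \frac{21148}{\left(9 - 12168 + 2028\right) + 20349} = -39760 - \frac{21148}{-10131 + 20349} = -39760 - \frac{21148}{10218} = -39760 - 21148 \cdot \frac{1}{10218} = -39760 - \frac{10574}{5109} = - \frac{203144414}{5109}$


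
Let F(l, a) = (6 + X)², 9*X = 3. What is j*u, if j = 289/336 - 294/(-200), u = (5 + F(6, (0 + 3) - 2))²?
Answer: 115226251/24300 ≈ 4741.8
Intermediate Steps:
X = ⅓ (X = (⅑)*3 = ⅓ ≈ 0.33333)
F(l, a) = 361/9 (F(l, a) = (6 + ⅓)² = (19/3)² = 361/9)
u = 164836/81 (u = (5 + 361/9)² = (406/9)² = 164836/81 ≈ 2035.0)
j = 19573/8400 (j = 289*(1/336) - 294*(-1/200) = 289/336 + 147/100 = 19573/8400 ≈ 2.3301)
j*u = (19573/8400)*(164836/81) = 115226251/24300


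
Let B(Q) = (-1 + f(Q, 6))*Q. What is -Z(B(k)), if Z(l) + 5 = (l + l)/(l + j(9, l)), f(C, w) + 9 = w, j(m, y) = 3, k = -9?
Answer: 41/13 ≈ 3.1538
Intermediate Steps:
f(C, w) = -9 + w
B(Q) = -4*Q (B(Q) = (-1 + (-9 + 6))*Q = (-1 - 3)*Q = -4*Q)
Z(l) = -5 + 2*l/(3 + l) (Z(l) = -5 + (l + l)/(l + 3) = -5 + (2*l)/(3 + l) = -5 + 2*l/(3 + l))
-Z(B(k)) = -3*(-5 - (-4)*(-9))/(3 - 4*(-9)) = -3*(-5 - 1*36)/(3 + 36) = -3*(-5 - 36)/39 = -3*(-41)/39 = -1*(-41/13) = 41/13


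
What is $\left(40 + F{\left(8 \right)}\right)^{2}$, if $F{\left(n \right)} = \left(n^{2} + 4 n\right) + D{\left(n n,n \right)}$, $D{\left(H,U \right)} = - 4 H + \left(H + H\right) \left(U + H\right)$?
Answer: $82737216$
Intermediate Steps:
$D{\left(H,U \right)} = - 4 H + 2 H \left(H + U\right)$
$F{\left(n \right)} = n^{2} + 4 n + 2 n^{2} \left(-2 + n + n^{2}\right)$ ($F{\left(n \right)} = \left(n^{2} + 4 n\right) + 2 n n \left(-2 + n n + n\right) = \left(n^{2} + 4 n\right) + 2 n^{2} \left(-2 + n^{2} + n\right) = \left(n^{2} + 4 n\right) + 2 n^{2} \left(-2 + n + n^{2}\right) = n^{2} + 4 n + 2 n^{2} \left(-2 + n + n^{2}\right)$)
$\left(40 + F{\left(8 \right)}\right)^{2} = \left(40 + 8 \left(4 + 8 + 2 \cdot 8 \left(-2 + 8 + 8^{2}\right)\right)\right)^{2} = \left(40 + 8 \left(4 + 8 + 2 \cdot 8 \left(-2 + 8 + 64\right)\right)\right)^{2} = \left(40 + 8 \left(4 + 8 + 2 \cdot 8 \cdot 70\right)\right)^{2} = \left(40 + 8 \left(4 + 8 + 1120\right)\right)^{2} = \left(40 + 8 \cdot 1132\right)^{2} = \left(40 + 9056\right)^{2} = 9096^{2} = 82737216$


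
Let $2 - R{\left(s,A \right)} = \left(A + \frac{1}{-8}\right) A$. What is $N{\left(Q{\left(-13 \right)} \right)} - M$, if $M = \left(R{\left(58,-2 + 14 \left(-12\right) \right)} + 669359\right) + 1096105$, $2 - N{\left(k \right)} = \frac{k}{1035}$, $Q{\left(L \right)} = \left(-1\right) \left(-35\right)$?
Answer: $- \frac{1437857425}{828} \approx -1.7365 \cdot 10^{6}$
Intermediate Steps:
$Q{\left(L \right)} = 35$
$N{\left(k \right)} = 2 - \frac{k}{1035}$
$R{\left(s,A \right)} = 2 - A \left(- \frac{1}{8} + A\right)$ ($R{\left(s,A \right)} = 2 - \left(A + \frac{1}{-8}\right) A = 2 - \left(A - \frac{1}{8}\right) A = 2 - \left(- \frac{1}{8} + A\right) A = 2 - A \left(- \frac{1}{8} + A\right)$)
$M = \frac{6946179}{4}$ ($M = \left(\left(2 - \left(-2 + 14 \left(-12\right)\right)^{2} + \frac{-2 + 14 \left(-12\right)}{8}\right) + 669359\right) + 1096105 = \left(\left(2 - \left(-2 - 168\right)^{2} + \frac{-2 - 168}{8}\right) + 669359\right) + 1096105 = \left(\left(2 - \left(-170\right)^{2} + \frac{1}{8} \left(-170\right)\right) + 669359\right) + 1096105 = \left(\left(2 - 28900 - \frac{85}{4}\right) + 669359\right) + 1096105 = \left(- \frac{115677}{4} + 669359\right) + 1096105 = \frac{2561759}{4} + 1096105 = \frac{6946179}{4} \approx 1.7365 \cdot 10^{6}$)
$N{\left(Q{\left(-13 \right)} \right)} - M = \left(2 - \frac{7}{207}\right) - \frac{6946179}{4} = \frac{407}{207} - \frac{6946179}{4} = - \frac{1437857425}{828}$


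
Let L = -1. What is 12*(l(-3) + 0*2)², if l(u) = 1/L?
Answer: 12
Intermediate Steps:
l(u) = -1 (l(u) = 1/(-1) = -1)
12*(l(-3) + 0*2)² = 12*(-1 + 0*2)² = 12*(-1 + 0)² = 12*(-1)² = 12*1 = 12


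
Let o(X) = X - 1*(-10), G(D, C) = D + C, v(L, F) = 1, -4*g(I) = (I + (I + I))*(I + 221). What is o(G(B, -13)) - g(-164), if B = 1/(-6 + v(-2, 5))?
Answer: -35071/5 ≈ -7014.2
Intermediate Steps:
g(I) = -3*I*(221 + I)/4 (g(I) = -(I + (I + I))*(I + 221)/4 = -(I + 2*I)*(221 + I)/4 = -3*I*(221 + I)/4)
B = -⅕ (B = 1/(-6 + 1) = 1/(-5) = -⅕ ≈ -0.20000)
G(D, C) = C + D
o(X) = 10 + X (o(X) = X + 10 = 10 + X)
o(G(B, -13)) - g(-164) = (10 + (-13 - ⅕)) - (-3)*(-164)*(221 - 164)/4 = (10 - 66/5) - (-3)*(-164)*57/4 = -16/5 - 1*7011 = -16/5 - 7011 = -35071/5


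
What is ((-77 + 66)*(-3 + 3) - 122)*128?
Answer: -15616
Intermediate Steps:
((-77 + 66)*(-3 + 3) - 122)*128 = (-11*0 - 122)*128 = (0 - 122)*128 = -122*128 = -15616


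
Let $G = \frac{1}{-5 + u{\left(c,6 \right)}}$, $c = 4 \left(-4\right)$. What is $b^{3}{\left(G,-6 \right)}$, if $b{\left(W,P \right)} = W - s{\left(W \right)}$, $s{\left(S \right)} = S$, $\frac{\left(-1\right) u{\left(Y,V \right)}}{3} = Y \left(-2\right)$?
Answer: $0$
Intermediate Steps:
$c = -16$
$u{\left(Y,V \right)} = 6 Y$ ($u{\left(Y,V \right)} = - 3 Y \left(-2\right) = - 3 \left(- 2 Y\right) = 6 Y$)
$G = - \frac{1}{101}$ ($G = \frac{1}{-5 + 6 \left(-16\right)} = \frac{1}{-5 - 96} = \frac{1}{-101} = - \frac{1}{101} \approx -0.009901$)
$b{\left(W,P \right)} = 0$ ($b{\left(W,P \right)} = W - W = 0$)
$b^{3}{\left(G,-6 \right)} = 0^{3} = 0$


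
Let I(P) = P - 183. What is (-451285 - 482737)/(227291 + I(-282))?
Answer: -467011/113413 ≈ -4.1178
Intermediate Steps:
I(P) = -183 + P
(-451285 - 482737)/(227291 + I(-282)) = (-451285 - 482737)/(227291 + (-183 - 282)) = -934022/(227291 - 465) = -934022/226826 = -934022*1/226826 = -467011/113413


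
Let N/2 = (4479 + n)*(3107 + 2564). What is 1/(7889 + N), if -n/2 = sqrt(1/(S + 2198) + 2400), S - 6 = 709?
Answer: 148005763491/7516384052180885081 + 22684*sqrt(20365368513)/7516384052180885081 ≈ 2.0122e-8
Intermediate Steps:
S = 715 (S = 6 + 709 = 715)
n = -2*sqrt(20365368513)/2913 (n = -2*sqrt(1/(715 + 2198) + 2400) = -2*sqrt(1/2913 + 2400) = -2*sqrt(20365368513)/2913 ≈ -97.980)
N = 50800818 - 22684*sqrt(20365368513)/2913 (N = 2*((4479 - 2*sqrt(20365368513)/2913)*(3107 + 2564)) = 2*((4479 - 2*sqrt(20365368513)/2913)*5671) = 2*(25400409 - 11342*sqrt(20365368513)/2913) = 50800818 - 22684*sqrt(20365368513)/2913 ≈ 4.9690e+7)
1/(7889 + N) = 1/(7889 + (50800818 - 22684*sqrt(20365368513)/2913)) = 1/(50808707 - 22684*sqrt(20365368513)/2913)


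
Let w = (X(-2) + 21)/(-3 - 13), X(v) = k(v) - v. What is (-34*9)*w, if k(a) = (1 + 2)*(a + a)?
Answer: 1683/8 ≈ 210.38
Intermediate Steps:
k(a) = 6*a (k(a) = 3*(2*a) = 6*a)
X(v) = 5*v (X(v) = 6*v - v = 5*v)
w = -11/16 (w = (5*(-2) + 21)/(-3 - 13) = (-10 + 21)/(-16) = 11*(-1/16) = -11/16 ≈ -0.68750)
(-34*9)*w = -34*9*(-11/16) = -306*(-11/16) = 1683/8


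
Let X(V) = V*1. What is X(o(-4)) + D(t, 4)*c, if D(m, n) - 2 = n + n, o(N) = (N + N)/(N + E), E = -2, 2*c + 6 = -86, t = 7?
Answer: -1376/3 ≈ -458.67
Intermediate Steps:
c = -46 (c = -3 + (½)*(-86) = -3 - 43 = -46)
o(N) = 2*N/(-2 + N) (o(N) = (N + N)/(N - 2) = (2*N)/(-2 + N) = 2*N/(-2 + N))
D(m, n) = 2 + 2*n (D(m, n) = 2 + (n + n) = 2 + 2*n)
X(V) = V
X(o(-4)) + D(t, 4)*c = 2*(-4)/(-2 - 4) + (2 + 2*4)*(-46) = 2*(-4)/(-6) + (2 + 8)*(-46) = 2*(-4)*(-⅙) + 10*(-46) = 4/3 - 460 = -1376/3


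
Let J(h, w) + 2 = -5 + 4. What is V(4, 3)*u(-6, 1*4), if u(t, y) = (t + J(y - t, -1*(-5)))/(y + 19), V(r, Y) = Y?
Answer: -27/23 ≈ -1.1739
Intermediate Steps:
J(h, w) = -3 (J(h, w) = -2 + (-5 + 4) = -2 - 1 = -3)
u(t, y) = (-3 + t)/(19 + y) (u(t, y) = (t - 3)/(y + 19) = (-3 + t)/(19 + y))
V(4, 3)*u(-6, 1*4) = 3*((-3 - 6)/(19 + 1*4)) = 3*(-9/(19 + 4)) = 3*(-9/23) = -27/23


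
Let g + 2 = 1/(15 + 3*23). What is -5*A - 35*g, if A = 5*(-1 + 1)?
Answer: 835/12 ≈ 69.583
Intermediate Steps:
g = -167/84 (g = -2 + 1/(15 + 3*23) = -2 + 1/(15 + 69) = -2 + 1/84 = -167/84 ≈ -1.9881)
A = 0 (A = 5*0 = 0)
-5*A - 35*g = -5*0 - 35*(-167/84) = 0 + 835/12 = 835/12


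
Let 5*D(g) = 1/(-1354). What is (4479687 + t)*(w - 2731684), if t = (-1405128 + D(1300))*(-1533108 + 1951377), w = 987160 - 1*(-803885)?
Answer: 3742655950215582116241/6770 ≈ 5.5283e+17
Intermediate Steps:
D(g) = -1/6770 (D(g) = (⅕)/(-1354) = (⅕)*(-1/1354) = -1/6770)
w = 1791045 (w = 987160 + 803885 = 1791045)
t = -3978874443252909/6770 (t = (-1405128 - 1/6770)*(-1533108 + 1951377) = -9512716561/6770*418269 = -3978874443252909/6770 ≈ -5.8772e+11)
(4479687 + t)*(w - 2731684) = (4479687 - 3978874443252909/6770)*(1791045 - 2731684) = -3978844115771919/6770*(-940639) = 3742655950215582116241/6770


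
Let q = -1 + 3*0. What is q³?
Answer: -1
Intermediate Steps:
q = -1 (q = -1 + 0 = -1)
q³ = (-1)³ = -1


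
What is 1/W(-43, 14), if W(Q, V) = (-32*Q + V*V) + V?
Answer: 1/1586 ≈ 0.00063052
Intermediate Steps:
W(Q, V) = V + V² - 32*Q (W(Q, V) = (-32*Q + V²) + V = (V² - 32*Q) + V = V + V² - 32*Q)
1/W(-43, 14) = 1/(14 + 14² - 32*(-43)) = 1/(14 + 196 + 1376) = 1/1586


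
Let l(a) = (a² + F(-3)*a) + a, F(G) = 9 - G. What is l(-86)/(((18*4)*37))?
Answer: 3139/1332 ≈ 2.3566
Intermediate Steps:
l(a) = a² + 13*a (l(a) = (a² + (9 - 1*(-3))*a) + a = (a² + (9 + 3)*a) + a = (a² + 12*a) + a = a² + 13*a)
l(-86)/(((18*4)*37)) = (-86*(13 - 86))/(((18*4)*37)) = (-86*(-73))/((72*37)) = 6278/2664 = 6278*(1/2664) = 3139/1332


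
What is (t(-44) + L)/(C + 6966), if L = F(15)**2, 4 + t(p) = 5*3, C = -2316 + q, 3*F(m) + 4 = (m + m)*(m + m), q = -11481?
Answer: -802915/61479 ≈ -13.060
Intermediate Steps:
F(m) = -4/3 + 4*m**2/3 (F(m) = -4/3 + ((m + m)*(m + m))/3 = -4/3 + ((2*m)*(2*m))/3 = -4/3 + (4*m**2)/3 = -4/3 + 4*m**2/3)
C = -13797 (C = -2316 - 11481 = -13797)
t(p) = 11 (t(p) = -4 + 5*3 = -4 + 15 = 11)
L = 802816/9 (L = (-4/3 + (4/3)*15**2)**2 = (-4/3 + (4/3)*225)**2 = (-4/3 + 300)**2 = (896/3)**2 = 802816/9 ≈ 89202.)
(t(-44) + L)/(C + 6966) = (11 + 802816/9)/(-13797 + 6966) = (802915/9)/(-6831) = (802915/9)*(-1/6831) = -802915/61479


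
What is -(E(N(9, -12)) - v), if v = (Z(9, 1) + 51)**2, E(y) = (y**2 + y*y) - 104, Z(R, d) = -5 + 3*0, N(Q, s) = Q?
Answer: 2058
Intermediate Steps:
Z(R, d) = -5 (Z(R, d) = -5 + 0 = -5)
E(y) = -104 + 2*y**2 (E(y) = (y**2 + y**2) - 104 = 2*y**2 - 104 = -104 + 2*y**2)
v = 2116 (v = (-5 + 51)**2 = 46**2 = 2116)
-(E(N(9, -12)) - v) = -((-104 + 2*9**2) - 1*2116) = -((-104 + 2*81) - 2116) = -((-104 + 162) - 2116) = -(58 - 2116) = -1*(-2058) = 2058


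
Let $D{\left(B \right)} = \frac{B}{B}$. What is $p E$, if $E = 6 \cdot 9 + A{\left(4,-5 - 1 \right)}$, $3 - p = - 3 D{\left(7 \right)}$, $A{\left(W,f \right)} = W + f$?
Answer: $312$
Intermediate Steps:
$D{\left(B \right)} = 1$
$p = 6$ ($p = 3 - \left(-3\right) 1 = 3 - -3 = 3 + 3 = 6$)
$E = 52$ ($E = 6 \cdot 9 + \left(4 - 6\right) = 54 + \left(4 - 6\right) = 54 - 2 = 52$)
$p E = 6 \cdot 52 = 312$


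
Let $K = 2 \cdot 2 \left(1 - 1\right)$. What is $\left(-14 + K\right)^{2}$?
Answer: $196$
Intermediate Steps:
$K = 0$ ($K = 4 \left(1 - 1\right) = 4 \cdot 0 = 0$)
$\left(-14 + K\right)^{2} = \left(-14 + 0\right)^{2} = \left(-14\right)^{2} = 196$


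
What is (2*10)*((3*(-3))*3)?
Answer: -540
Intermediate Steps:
(2*10)*((3*(-3))*3) = 20*(-9*3) = 20*(-27) = -540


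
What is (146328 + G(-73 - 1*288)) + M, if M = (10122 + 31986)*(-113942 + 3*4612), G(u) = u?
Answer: -4215117481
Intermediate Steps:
M = -4215263448 (M = 42108*(-113942 + 13836) = 42108*(-100106) = -4215263448)
(146328 + G(-73 - 1*288)) + M = (146328 + (-73 - 1*288)) - 4215263448 = (146328 + (-73 - 288)) - 4215263448 = (146328 - 361) - 4215263448 = 145967 - 4215263448 = -4215117481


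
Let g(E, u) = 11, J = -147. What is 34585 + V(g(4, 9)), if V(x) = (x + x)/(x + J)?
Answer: 2351769/68 ≈ 34585.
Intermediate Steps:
V(x) = 2*x/(-147 + x) (V(x) = (x + x)/(x - 147) = (2*x)/(-147 + x) = 2*x/(-147 + x))
34585 + V(g(4, 9)) = 34585 + 2*11/(-147 + 11) = 34585 + 2*11/(-136) = 34585 + 2*11*(-1/136) = 34585 - 11/68 = 2351769/68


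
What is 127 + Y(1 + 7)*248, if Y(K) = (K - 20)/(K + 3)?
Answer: -1579/11 ≈ -143.55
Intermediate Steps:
Y(K) = (-20 + K)/(3 + K)
127 + Y(1 + 7)*248 = 127 + ((-20 + (1 + 7))/(3 + (1 + 7)))*248 = 127 + ((-20 + 8)/(3 + 8))*248 = 127 + (-12/11)*248 = 127 + ((1/11)*(-12))*248 = 127 - 12/11*248 = 127 - 2976/11 = -1579/11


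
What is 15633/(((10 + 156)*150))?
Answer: 5211/8300 ≈ 0.62783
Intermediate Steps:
15633/(((10 + 156)*150)) = 15633/((166*150)) = 15633/24900 = 15633*(1/24900) = 5211/8300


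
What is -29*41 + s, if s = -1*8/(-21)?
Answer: -24961/21 ≈ -1188.6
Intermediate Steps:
s = 8/21 (s = -8*(-1/21) = 8/21 ≈ 0.38095)
-29*41 + s = -29*41 + 8/21 = -1189 + 8/21 = -24961/21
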